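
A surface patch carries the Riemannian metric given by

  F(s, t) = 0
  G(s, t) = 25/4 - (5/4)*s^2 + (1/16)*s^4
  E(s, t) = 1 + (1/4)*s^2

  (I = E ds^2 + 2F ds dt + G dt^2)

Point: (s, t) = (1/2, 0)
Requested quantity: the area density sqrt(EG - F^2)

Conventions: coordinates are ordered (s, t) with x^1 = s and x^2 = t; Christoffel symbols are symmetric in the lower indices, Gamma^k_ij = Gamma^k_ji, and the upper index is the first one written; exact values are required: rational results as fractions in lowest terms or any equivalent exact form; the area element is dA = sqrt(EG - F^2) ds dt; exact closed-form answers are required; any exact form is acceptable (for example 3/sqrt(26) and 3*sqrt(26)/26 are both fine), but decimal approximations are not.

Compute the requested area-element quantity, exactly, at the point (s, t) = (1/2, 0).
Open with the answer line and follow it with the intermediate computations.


Answer: sqrt(EG - F^2) = 39*sqrt(17)/64

E = 17/16, F = 0, G = 1521/256; EG - F^2 = 25857/4096


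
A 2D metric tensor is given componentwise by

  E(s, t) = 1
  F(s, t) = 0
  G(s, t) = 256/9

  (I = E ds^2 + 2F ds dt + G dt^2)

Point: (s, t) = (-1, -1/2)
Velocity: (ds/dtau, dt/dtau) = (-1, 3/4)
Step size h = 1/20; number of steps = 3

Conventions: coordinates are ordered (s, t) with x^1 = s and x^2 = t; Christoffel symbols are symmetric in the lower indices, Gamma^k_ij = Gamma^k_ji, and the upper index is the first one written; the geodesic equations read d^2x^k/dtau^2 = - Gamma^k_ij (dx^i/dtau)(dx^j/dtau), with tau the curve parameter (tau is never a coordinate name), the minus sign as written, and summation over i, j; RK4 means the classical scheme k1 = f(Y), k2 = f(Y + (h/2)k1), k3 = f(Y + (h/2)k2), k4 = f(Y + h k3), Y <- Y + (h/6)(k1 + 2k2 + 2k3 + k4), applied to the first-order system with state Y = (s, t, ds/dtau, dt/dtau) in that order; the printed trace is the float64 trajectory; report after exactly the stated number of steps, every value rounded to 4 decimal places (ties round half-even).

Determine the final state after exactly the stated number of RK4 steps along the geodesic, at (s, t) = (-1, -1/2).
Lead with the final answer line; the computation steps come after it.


Answer: s = -1.1500, t = -0.3875, ds/dtau = -1.0000, dt/dtau = 0.7500

f(Y) = (ds/dtau, dt/dtau, -Gamma^s_ij Y'^i Y'^j, -Gamma^t_ij Y'^i Y'^j) with the Gammas evaluated at the stage position; h = 0.050000; intermediate values shown to 6 dp
step 0: s = -1.0000, t = -0.5000, ds/dtau = -1.0000, dt/dtau = 0.7500
step 1:
  k1: at (s, t) = (-1.000000, -0.500000), (ds/dtau, dt/dtau) = (-1.000000, 0.750000); Gamma_sss = 0.000000, Gamma_sst = 0.000000, Gamma_stt = 0.000000, Gamma_tss = 0.000000, Gamma_tst = 0.000000, Gamma_ttt = 0.000000; k1 = (-1.000000, 0.750000, 0.000000, 0.000000)
  k2: at (s, t) = (-1.025000, -0.481250), (ds/dtau, dt/dtau) = (-1.000000, 0.750000); Gamma_sss = 0.000000, Gamma_sst = 0.000000, Gamma_stt = 0.000000, Gamma_tss = 0.000000, Gamma_tst = 0.000000, Gamma_ttt = 0.000000; k2 = (-1.000000, 0.750000, 0.000000, 0.000000)
  k3: at (s, t) = (-1.025000, -0.481250), (ds/dtau, dt/dtau) = (-1.000000, 0.750000); Gamma_sss = 0.000000, Gamma_sst = 0.000000, Gamma_stt = 0.000000, Gamma_tss = 0.000000, Gamma_tst = 0.000000, Gamma_ttt = 0.000000; k3 = (-1.000000, 0.750000, 0.000000, 0.000000)
  k4: at (s, t) = (-1.050000, -0.462500), (ds/dtau, dt/dtau) = (-1.000000, 0.750000); Gamma_sss = 0.000000, Gamma_sst = 0.000000, Gamma_stt = 0.000000, Gamma_tss = 0.000000, Gamma_tst = 0.000000, Gamma_ttt = 0.000000; k4 = (-1.000000, 0.750000, 0.000000, 0.000000)
  Y <- Y + (h/6)(k1 + 2k2 + 2k3 + k4): s = -1.0500, t = -0.4625, ds/dtau = -1.0000, dt/dtau = 0.7500
step 2:
  k1: at (s, t) = (-1.050000, -0.462500), (ds/dtau, dt/dtau) = (-1.000000, 0.750000); Gamma_sss = 0.000000, Gamma_sst = 0.000000, Gamma_stt = 0.000000, Gamma_tss = 0.000000, Gamma_tst = 0.000000, Gamma_ttt = 0.000000; k1 = (-1.000000, 0.750000, 0.000000, 0.000000)
  k2: at (s, t) = (-1.075000, -0.443750), (ds/dtau, dt/dtau) = (-1.000000, 0.750000); Gamma_sss = 0.000000, Gamma_sst = 0.000000, Gamma_stt = 0.000000, Gamma_tss = 0.000000, Gamma_tst = 0.000000, Gamma_ttt = 0.000000; k2 = (-1.000000, 0.750000, 0.000000, 0.000000)
  k3: at (s, t) = (-1.075000, -0.443750), (ds/dtau, dt/dtau) = (-1.000000, 0.750000); Gamma_sss = 0.000000, Gamma_sst = 0.000000, Gamma_stt = 0.000000, Gamma_tss = 0.000000, Gamma_tst = 0.000000, Gamma_ttt = 0.000000; k3 = (-1.000000, 0.750000, 0.000000, 0.000000)
  k4: at (s, t) = (-1.100000, -0.425000), (ds/dtau, dt/dtau) = (-1.000000, 0.750000); Gamma_sss = 0.000000, Gamma_sst = 0.000000, Gamma_stt = 0.000000, Gamma_tss = 0.000000, Gamma_tst = 0.000000, Gamma_ttt = 0.000000; k4 = (-1.000000, 0.750000, 0.000000, 0.000000)
  Y <- Y + (h/6)(k1 + 2k2 + 2k3 + k4): s = -1.1000, t = -0.4250, ds/dtau = -1.0000, dt/dtau = 0.7500
step 3:
  k1: at (s, t) = (-1.100000, -0.425000), (ds/dtau, dt/dtau) = (-1.000000, 0.750000); Gamma_sss = 0.000000, Gamma_sst = 0.000000, Gamma_stt = 0.000000, Gamma_tss = 0.000000, Gamma_tst = 0.000000, Gamma_ttt = 0.000000; k1 = (-1.000000, 0.750000, 0.000000, 0.000000)
  k2: at (s, t) = (-1.125000, -0.406250), (ds/dtau, dt/dtau) = (-1.000000, 0.750000); Gamma_sss = 0.000000, Gamma_sst = 0.000000, Gamma_stt = 0.000000, Gamma_tss = 0.000000, Gamma_tst = 0.000000, Gamma_ttt = 0.000000; k2 = (-1.000000, 0.750000, 0.000000, 0.000000)
  k3: at (s, t) = (-1.125000, -0.406250), (ds/dtau, dt/dtau) = (-1.000000, 0.750000); Gamma_sss = 0.000000, Gamma_sst = 0.000000, Gamma_stt = 0.000000, Gamma_tss = 0.000000, Gamma_tst = 0.000000, Gamma_ttt = 0.000000; k3 = (-1.000000, 0.750000, 0.000000, 0.000000)
  k4: at (s, t) = (-1.150000, -0.387500), (ds/dtau, dt/dtau) = (-1.000000, 0.750000); Gamma_sss = 0.000000, Gamma_sst = 0.000000, Gamma_stt = 0.000000, Gamma_tss = 0.000000, Gamma_tst = 0.000000, Gamma_ttt = 0.000000; k4 = (-1.000000, 0.750000, 0.000000, 0.000000)
  Y <- Y + (h/6)(k1 + 2k2 + 2k3 + k4): s = -1.1500, t = -0.3875, ds/dtau = -1.0000, dt/dtau = 0.7500


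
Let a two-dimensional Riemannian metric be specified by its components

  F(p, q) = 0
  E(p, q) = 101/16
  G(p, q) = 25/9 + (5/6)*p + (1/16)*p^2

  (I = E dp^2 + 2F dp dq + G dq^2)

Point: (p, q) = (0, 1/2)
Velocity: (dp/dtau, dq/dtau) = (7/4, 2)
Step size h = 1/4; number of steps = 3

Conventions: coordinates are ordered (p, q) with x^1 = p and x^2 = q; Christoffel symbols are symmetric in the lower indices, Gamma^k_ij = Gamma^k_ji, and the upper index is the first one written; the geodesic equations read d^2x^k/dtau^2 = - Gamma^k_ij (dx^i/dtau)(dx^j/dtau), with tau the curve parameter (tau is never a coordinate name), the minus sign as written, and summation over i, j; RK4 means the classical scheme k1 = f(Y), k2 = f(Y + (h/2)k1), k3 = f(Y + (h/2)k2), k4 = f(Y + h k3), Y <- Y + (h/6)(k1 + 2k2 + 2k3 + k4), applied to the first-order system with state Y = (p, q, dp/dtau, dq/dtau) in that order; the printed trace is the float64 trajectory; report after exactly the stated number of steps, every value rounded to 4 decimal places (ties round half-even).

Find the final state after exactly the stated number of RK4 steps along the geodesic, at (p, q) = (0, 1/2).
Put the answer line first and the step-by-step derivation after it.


Answer: p = 1.3743, q = 1.7468, dp/dtau = 1.9007, dq/dtau = 1.3748

f(Y) = (dp/dtau, dq/dtau, -Gamma^p_ij Y'^i Y'^j, -Gamma^q_ij Y'^i Y'^j) with the Gammas evaluated at the stage position; h = 0.250000; intermediate values shown to 6 dp
step 0: p = 0.0000, q = 0.5000, dp/dtau = 1.7500, dq/dtau = 2.0000
step 1:
  k1: at (p, q) = (0.000000, 0.500000), (dp/dtau, dq/dtau) = (1.750000, 2.000000); Gamma_ppp = 0.000000, Gamma_ppq = 0.000000, Gamma_pqq = -0.066007, Gamma_qpp = 0.000000, Gamma_qpq = 0.150000, Gamma_qqq = 0.000000; k1 = (1.750000, 2.000000, 0.264026, -1.050000)
  k2: at (p, q) = (0.218750, 0.750000), (dp/dtau, dq/dtau) = (1.783003, 1.868750); Gamma_ppp = 0.000000, Gamma_ppq = 0.000000, Gamma_pqq = -0.068172, Gamma_qpp = 0.000000, Gamma_qpq = 0.145234, Gamma_qqq = 0.000000; k2 = (1.783003, 1.868750, 0.238074, -0.967839)
  k3: at (p, q) = (0.222875, 0.733594), (dp/dtau, dq/dtau) = (1.779759, 1.879020); Gamma_ppp = 0.000000, Gamma_ppq = 0.000000, Gamma_pqq = -0.068213, Gamma_qpp = 0.000000, Gamma_qpq = 0.145148, Gamma_qqq = 0.000000; k3 = (1.779759, 1.879020, 0.240842, -0.970806)
  k4: at (p, q) = (0.444940, 0.969755), (dp/dtau, dq/dtau) = (1.810210, 1.757299); Gamma_ppp = 0.000000, Gamma_ppq = 0.000000, Gamma_pqq = -0.070412, Gamma_qpp = 0.000000, Gamma_qpq = 0.140615, Gamma_qqq = 0.000000; k4 = (1.810210, 1.757299, 0.217439, -0.894616)
  Y <- Y + (h/6)(k1 + 2k2 + 2k3 + k4): p = 0.4452, q = 0.9689, dp/dtau = 1.8100, dq/dtau = 1.7574
step 2:
  k1: at (p, q) = (0.445239, 0.968868), (dp/dtau, dq/dtau) = (1.809971, 1.757421); Gamma_ppp = 0.000000, Gamma_ppq = 0.000000, Gamma_pqq = -0.070415, Gamma_qpp = 0.000000, Gamma_qpq = 0.140609, Gamma_qqq = 0.000000; k1 = (1.809971, 1.757421, 0.217478, -0.894522)
  k2: at (p, q) = (0.671485, 1.188546), (dp/dtau, dq/dtau) = (1.837155, 1.645605); Gamma_ppp = 0.000000, Gamma_ppq = 0.000000, Gamma_pqq = -0.072655, Gamma_qpp = 0.000000, Gamma_qpq = 0.136274, Gamma_qqq = 0.000000; k2 = (1.837155, 1.645605, 0.196751, -0.823977)
  k3: at (p, q) = (0.674883, 1.174569), (dp/dtau, dq/dtau) = (1.834565, 1.654424); Gamma_ppp = 0.000000, Gamma_ppq = 0.000000, Gamma_pqq = -0.072689, Gamma_qpp = 0.000000, Gamma_qpq = 0.136211, Gamma_qqq = 0.000000; k3 = (1.834565, 1.654424, 0.198957, -0.826841)
  k4: at (p, q) = (0.903880, 1.382474), (dp/dtau, dq/dtau) = (1.859710, 1.550710); Gamma_ppp = 0.000000, Gamma_ppq = 0.000000, Gamma_pqq = -0.074956, Gamma_qpp = 0.000000, Gamma_qpq = 0.132091, Gamma_qqq = 0.000000; k4 = (1.859710, 1.550710, 0.180247, -0.761866)
  Y <- Y + (h/6)(k1 + 2k2 + 2k3 + k4): p = 0.9041, q = 1.3817, dp/dtau = 1.8595, dq/dtau = 1.5508
step 3:
  k1: at (p, q) = (0.904119, 1.381709), (dp/dtau, dq/dtau) = (1.859518, 1.550836); Gamma_ppp = 0.000000, Gamma_ppq = 0.000000, Gamma_pqq = -0.074958, Gamma_qpp = 0.000000, Gamma_qpq = 0.132087, Gamma_qqq = 0.000000; k1 = (1.859518, 1.550836, 0.180282, -0.761825)
  k2: at (p, q) = (1.136559, 1.575564), (dp/dtau, dq/dtau) = (1.882053, 1.455608); Gamma_ppp = 0.000000, Gamma_ppq = 0.000000, Gamma_pqq = -0.077260, Gamma_qpp = 0.000000, Gamma_qpq = 0.128152, Gamma_qqq = 0.000000; k2 = (1.882053, 1.455608, 0.163697, -0.702154)
  k3: at (p, q) = (1.139376, 1.563660), (dp/dtau, dq/dtau) = (1.879980, 1.463067); Gamma_ppp = 0.000000, Gamma_ppq = 0.000000, Gamma_pqq = -0.077288, Gamma_qpp = 0.000000, Gamma_qpq = 0.128106, Gamma_qqq = 0.000000; k3 = (1.879980, 1.463067, 0.165439, -0.704720)
  k4: at (p, q) = (1.374114, 1.747476), (dp/dtau, dq/dtau) = (1.900878, 1.374656); Gamma_ppp = 0.000000, Gamma_ppq = 0.000000, Gamma_pqq = -0.079612, Gamma_qpp = 0.000000, Gamma_qpq = 0.124366, Gamma_qqq = 0.000000; k4 = (1.900878, 1.374656, 0.150441, -0.649950)
  Y <- Y + (h/6)(k1 + 2k2 + 2k3 + k4): p = 1.3743, q = 1.7468, dp/dtau = 1.9007, dq/dtau = 1.3748


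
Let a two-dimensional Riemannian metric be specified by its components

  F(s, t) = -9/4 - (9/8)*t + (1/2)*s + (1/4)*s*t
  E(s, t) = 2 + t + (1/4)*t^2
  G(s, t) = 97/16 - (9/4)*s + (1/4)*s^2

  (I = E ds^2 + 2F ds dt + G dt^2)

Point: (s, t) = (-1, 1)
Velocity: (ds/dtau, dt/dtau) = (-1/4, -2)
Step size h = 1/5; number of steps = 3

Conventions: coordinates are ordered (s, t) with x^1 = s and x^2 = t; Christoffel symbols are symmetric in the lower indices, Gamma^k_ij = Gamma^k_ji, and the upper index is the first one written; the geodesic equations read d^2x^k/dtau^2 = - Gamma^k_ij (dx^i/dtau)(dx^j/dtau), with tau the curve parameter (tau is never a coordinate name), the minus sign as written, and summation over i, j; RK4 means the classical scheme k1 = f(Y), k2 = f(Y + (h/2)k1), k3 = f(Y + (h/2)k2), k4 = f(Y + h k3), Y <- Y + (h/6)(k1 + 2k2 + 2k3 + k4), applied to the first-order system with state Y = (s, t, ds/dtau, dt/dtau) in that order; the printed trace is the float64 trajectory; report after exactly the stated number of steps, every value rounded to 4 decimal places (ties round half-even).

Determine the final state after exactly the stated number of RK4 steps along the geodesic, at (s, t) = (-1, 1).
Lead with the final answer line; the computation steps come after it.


Answer: s = -1.1616, t = -0.1751, ds/dtau = -0.2869, dt/dtau = -1.9138

f(Y) = (ds/dtau, dt/dtau, -Gamma^s_ij Y'^i Y'^j, -Gamma^t_ij Y'^i Y'^j) with the Gammas evaluated at the stage position; h = 0.200000; intermediate values shown to 6 dp
step 0: s = -1.0000, t = 1.0000, ds/dtau = -0.2500, dt/dtau = -2.0000
step 1:
  k1: at (s, t) = (-1.000000, 1.000000), (ds/dtau, dt/dtau) = (-0.250000, -2.000000); Gamma_sss = 0.000000, Gamma_sst = 0.069364, Gamma_stt = 0.000000, Gamma_tss = 0.000000, Gamma_tst = -0.127168, Gamma_ttt = 0.000000; k1 = (-0.250000, -2.000000, -0.069364, 0.127168)
  k2: at (s, t) = (-1.025000, 0.800000), (ds/dtau, dt/dtau) = (-0.256936, -1.987283); Gamma_sss = 0.000000, Gamma_sst = 0.066091, Gamma_stt = 0.000000, Gamma_tss = 0.000000, Gamma_tst = -0.130412, Gamma_ttt = 0.000000; k2 = (-0.256936, -1.987283, -0.067493, 0.133178)
  k3: at (s, t) = (-1.025694, 0.801272), (ds/dtau, dt/dtau) = (-0.256749, -1.986682); Gamma_sss = 0.000000, Gamma_sst = 0.066098, Gamma_stt = 0.000000, Gamma_tss = 0.000000, Gamma_tst = -0.130383, Gamma_ttt = 0.000000; k3 = (-0.256749, -1.986682, -0.067431, 0.133012)
  k4: at (s, t) = (-1.051350, 0.602664), (ds/dtau, dt/dtau) = (-0.263486, -1.973398); Gamma_sss = 0.000000, Gamma_sst = 0.062577, Gamma_stt = 0.000000, Gamma_tss = 0.000000, Gamma_tst = -0.133474, Gamma_ttt = 0.000000; k4 = (-0.263486, -1.973398, -0.065075, 0.138803)
  Y <- Y + (h/6)(k1 + 2k2 + 2k3 + k4): s = -1.0514, t = 0.6026, ds/dtau = -0.2635, dt/dtau = -1.9734
step 2:
  k1: at (s, t) = (-1.051362, 0.602622), (ds/dtau, dt/dtau) = (-0.263476, -1.973388); Gamma_sss = 0.000000, Gamma_sst = 0.062576, Gamma_stt = 0.000000, Gamma_tss = 0.000000, Gamma_tst = -0.133474, Gamma_ttt = 0.000000; k1 = (-0.263476, -1.973388, -0.065072, 0.138797)
  k2: at (s, t) = (-1.077710, 0.405284), (ds/dtau, dt/dtau) = (-0.269983, -1.959509); Gamma_sss = 0.000000, Gamma_sst = 0.058814, Gamma_stt = 0.000000, Gamma_tss = 0.000000, Gamma_tst = -0.136387, Gamma_ttt = 0.000000; k2 = (-0.269983, -1.959509, -0.062230, 0.144307)
  k3: at (s, t) = (-1.078360, 0.406672), (ds/dtau, dt/dtau) = (-0.269699, -1.958958); Gamma_sss = 0.000000, Gamma_sst = 0.058828, Gamma_stt = 0.000000, Gamma_tss = 0.000000, Gamma_tst = -0.136356, Gamma_ttt = 0.000000; k3 = (-0.269699, -1.958958, -0.062161, 0.144082)
  k4: at (s, t) = (-1.105302, 0.210831), (ds/dtau, dt/dtau) = (-0.275909, -1.944572); Gamma_sss = 0.000000, Gamma_sst = 0.054850, Gamma_stt = 0.000000, Gamma_tss = 0.000000, Gamma_tst = -0.139065, Gamma_ttt = 0.000000; k4 = (-0.275909, -1.944572, -0.058856, 0.149223)
  Y <- Y + (h/6)(k1 + 2k2 + 2k3 + k4): s = -1.1053, t = 0.2108, ds/dtau = -0.2759, dt/dtau = -1.9446
step 3:
  k1: at (s, t) = (-1.105320, 0.210793), (ds/dtau, dt/dtau) = (-0.275900, -1.944562); Gamma_sss = 0.000000, Gamma_sst = 0.054849, Gamma_stt = 0.000000, Gamma_tss = 0.000000, Gamma_tst = -0.139065, Gamma_ttt = 0.000000; k1 = (-0.275900, -1.944562, -0.058853, 0.149218)
  k2: at (s, t) = (-1.132910, 0.016336), (ds/dtau, dt/dtau) = (-0.281785, -1.929640); Gamma_sss = 0.000000, Gamma_sst = 0.050668, Gamma_stt = 0.000000, Gamma_tss = 0.000000, Gamma_tst = -0.141547, Gamma_ttt = 0.000000; k2 = (-0.281785, -1.929640, -0.055101, 0.153931)
  k3: at (s, t) = (-1.133499, 0.017829), (ds/dtau, dt/dtau) = (-0.281410, -1.929169); Gamma_sss = 0.000000, Gamma_sst = 0.050689, Gamma_stt = 0.000000, Gamma_tss = 0.000000, Gamma_tst = -0.141517, Gamma_ttt = 0.000000; k3 = (-0.281410, -1.929169, -0.055037, 0.153656)
  k4: at (s, t) = (-1.161602, -0.175041), (ds/dtau, dt/dtau) = (-0.286907, -1.913831); Gamma_sss = 0.000000, Gamma_sst = 0.046337, Gamma_stt = 0.000000, Gamma_tss = 0.000000, Gamma_tst = -0.143753, Gamma_ttt = 0.000000; k4 = (-0.286907, -1.913831, -0.050887, 0.157867)
  Y <- Y + (h/6)(k1 + 2k2 + 2k3 + k4): s = -1.1616, t = -0.1751, ds/dtau = -0.2869, dt/dtau = -1.9138


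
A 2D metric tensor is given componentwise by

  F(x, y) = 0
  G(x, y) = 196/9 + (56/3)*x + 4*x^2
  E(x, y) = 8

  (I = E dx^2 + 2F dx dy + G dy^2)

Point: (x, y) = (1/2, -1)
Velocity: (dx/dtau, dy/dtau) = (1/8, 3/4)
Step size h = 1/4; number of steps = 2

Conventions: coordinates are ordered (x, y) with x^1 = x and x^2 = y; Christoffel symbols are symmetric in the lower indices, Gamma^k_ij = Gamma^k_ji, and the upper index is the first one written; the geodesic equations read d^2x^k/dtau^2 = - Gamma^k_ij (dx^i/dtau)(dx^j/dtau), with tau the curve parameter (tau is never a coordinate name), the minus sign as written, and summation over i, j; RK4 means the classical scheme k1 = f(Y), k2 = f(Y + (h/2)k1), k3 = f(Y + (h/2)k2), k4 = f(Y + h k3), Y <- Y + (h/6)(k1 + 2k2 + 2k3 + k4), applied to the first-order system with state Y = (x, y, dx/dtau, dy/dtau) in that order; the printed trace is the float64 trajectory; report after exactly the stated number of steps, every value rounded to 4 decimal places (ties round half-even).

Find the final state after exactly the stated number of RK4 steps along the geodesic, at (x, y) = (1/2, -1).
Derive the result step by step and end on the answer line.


f(Y) = (dx/dtau, dy/dtau, -Gamma^x_ij Y'^i Y'^j, -Gamma^y_ij Y'^i Y'^j) with the Gammas evaluated at the stage position; h = 0.250000; intermediate values shown to 6 dp
step 0: x = 0.5000, y = -1.0000, dx/dtau = 0.1250, dy/dtau = 0.7500
step 1:
  k1: at (x, y) = (0.500000, -1.000000), (dx/dtau, dy/dtau) = (0.125000, 0.750000); Gamma_xxx = 0.000000, Gamma_xxy = 0.000000, Gamma_xyy = -1.416667, Gamma_yxx = 0.000000, Gamma_yxy = 0.352941, Gamma_yyy = 0.000000; k1 = (0.125000, 0.750000, 0.796875, -0.066176)
  k2: at (x, y) = (0.515625, -0.906250), (dx/dtau, dy/dtau) = (0.224609, 0.741728); Gamma_xxx = 0.000000, Gamma_xxy = 0.000000, Gamma_xyy = -1.424479, Gamma_yxx = 0.000000, Gamma_yxy = 0.351005, Gamma_yyy = 0.000000; k2 = (0.224609, 0.741728, 0.783692, -0.116954)
  k3: at (x, y) = (0.528076, -0.907284), (dx/dtau, dy/dtau) = (0.222961, 0.735381); Gamma_xxx = 0.000000, Gamma_xxy = 0.000000, Gamma_xyy = -1.430705, Gamma_yxx = 0.000000, Gamma_yxy = 0.349478, Gamma_yyy = 0.000000; k3 = (0.222961, 0.735381, 0.773703, -0.114602)
  k4: at (x, y) = (0.555740, -0.816155), (dx/dtau, dy/dtau) = (0.318426, 0.721350); Gamma_xxx = 0.000000, Gamma_xxy = 0.000000, Gamma_xyy = -1.444537, Gamma_yxx = 0.000000, Gamma_yxy = 0.346132, Gamma_yyy = 0.000000; k4 = (0.318426, 0.721350, 0.751658, -0.159010)
  Y <- Y + (h/6)(k1 + 2k2 + 2k3 + k4): x = 0.5558, y = -0.8156, dx/dtau = 0.3193, dy/dtau = 0.7213
step 2:
  k1: at (x, y) = (0.555774, -0.815601), (dx/dtau, dy/dtau) = (0.319305, 0.721321); Gamma_xxx = 0.000000, Gamma_xxy = 0.000000, Gamma_xyy = -1.444553, Gamma_yxx = 0.000000, Gamma_yxy = 0.346128, Gamma_yyy = 0.000000; k1 = (0.319305, 0.721321, 0.751607, -0.159441)
  k2: at (x, y) = (0.595687, -0.725436), (dx/dtau, dy/dtau) = (0.413256, 0.701391); Gamma_xxx = 0.000000, Gamma_xxy = 0.000000, Gamma_xyy = -1.464510, Gamma_yxx = 0.000000, Gamma_yxy = 0.341411, Gamma_yyy = 0.000000; k2 = (0.413256, 0.701391, 0.720464, -0.197919)
  k3: at (x, y) = (0.607431, -0.727928), (dx/dtau, dy/dtau) = (0.409363, 0.696581); Gamma_xxx = 0.000000, Gamma_xxy = 0.000000, Gamma_xyy = -1.470382, Gamma_yxx = 0.000000, Gamma_yxy = 0.340048, Gamma_yyy = 0.000000; k3 = (0.409363, 0.696581, 0.713466, -0.193932)
  k4: at (x, y) = (0.658114, -0.641456), (dx/dtau, dy/dtau) = (0.497672, 0.672838); Gamma_xxx = 0.000000, Gamma_xxy = 0.000000, Gamma_xyy = -1.495724, Gamma_yxx = 0.000000, Gamma_yxy = 0.334286, Gamma_yyy = 0.000000; k4 = (0.497672, 0.672838, 0.677130, -0.223873)
  Y <- Y + (h/6)(k1 + 2k2 + 2k3 + k4): x = 0.6584, y = -0.6410, dx/dtau = 0.4983, dy/dtau = 0.6727

Answer: x = 0.6584, y = -0.6410, dx/dtau = 0.4983, dy/dtau = 0.6727


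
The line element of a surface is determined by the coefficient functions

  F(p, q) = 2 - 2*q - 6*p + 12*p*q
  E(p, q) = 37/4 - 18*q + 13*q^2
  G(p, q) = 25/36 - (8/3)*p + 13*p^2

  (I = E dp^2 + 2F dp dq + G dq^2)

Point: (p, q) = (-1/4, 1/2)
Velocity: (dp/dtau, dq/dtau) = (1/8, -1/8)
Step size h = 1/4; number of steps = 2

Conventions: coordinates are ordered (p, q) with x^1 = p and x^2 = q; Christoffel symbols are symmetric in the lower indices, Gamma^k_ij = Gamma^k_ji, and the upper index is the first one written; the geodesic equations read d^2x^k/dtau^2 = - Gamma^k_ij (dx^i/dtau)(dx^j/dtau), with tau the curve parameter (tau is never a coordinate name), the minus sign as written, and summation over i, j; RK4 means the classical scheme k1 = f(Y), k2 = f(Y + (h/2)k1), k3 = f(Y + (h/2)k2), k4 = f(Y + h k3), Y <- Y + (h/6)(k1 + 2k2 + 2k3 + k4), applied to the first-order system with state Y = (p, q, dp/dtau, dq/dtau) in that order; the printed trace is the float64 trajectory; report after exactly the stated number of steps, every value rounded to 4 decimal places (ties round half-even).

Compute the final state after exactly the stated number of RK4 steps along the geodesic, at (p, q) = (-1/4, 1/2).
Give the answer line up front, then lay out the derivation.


Answer: p = -0.1868, q = 0.4249, dp/dtau = 0.1283, dq/dtau = -0.1798

f(Y) = (dp/dtau, dq/dtau, -Gamma^p_ij Y'^i Y'^j, -Gamma^q_ij Y'^i Y'^j) with the Gammas evaluated at the stage position; h = 0.250000; intermediate values shown to 6 dp
step 0: p = -0.2500, q = 0.5000, dp/dtau = 0.1250, dq/dtau = -0.1250
step 1:
  k1: at (p, q) = (-0.250000, 0.500000), (dp/dtau, dq/dtau) = (0.125000, -0.125000); Gamma_ppp = -0.378350, Gamma_ppq = -0.128744, Gamma_pqq = -0.137064, Gamma_qpp = 1.324225, Gamma_qpq = -2.049396, Gamma_qqq = 0.063058; k1 = (0.125000, -0.125000, 0.004030, -0.085720)
  k2: at (p, q) = (-0.234375, 0.484375), (dp/dtau, dq/dtau) = (0.125504, -0.135715); Gamma_ppp = -0.441474, Gamma_ppq = -0.128515, Gamma_pqq = -0.143484, Gamma_qpp = 1.470476, Gamma_qpq = -2.086016, Gamma_qqq = 0.075864; k2 = (0.125504, -0.135715, 0.005219, -0.095620)
  k3: at (p, q) = (-0.234312, 0.483036), (dp/dtau, dq/dtau) = (0.125652, -0.136953); Gamma_ppp = -0.444430, Gamma_ppq = -0.129618, Gamma_pqq = -0.143492, Gamma_qpp = 1.474504, Gamma_qpq = -2.085186, Gamma_qqq = 0.076342; k3 = (0.125652, -0.136953, 0.005247, -0.096478)
  k4: at (p, q) = (-0.218587, 0.465762), (dp/dtau, dq/dtau) = (0.126312, -0.149119); Gamma_ppp = -0.518890, Gamma_ppq = -0.133538, Gamma_pqq = -0.150375, Gamma_qpp = 1.651453, Gamma_qpq = -2.117628, Gamma_qqq = 0.091745; k4 = (0.126312, -0.149119, 0.006592, -0.108162)
  Y <- Y + (h/6)(k1 + 2k2 + 2k3 + k4): p = -0.2186, q = 0.4659, dp/dtau = 0.1263, dq/dtau = -0.1491
step 2:
  k1: at (p, q) = (-0.218599, 0.465856), (dp/dtau, dq/dtau) = (0.126315, -0.149087); Gamma_ppp = -0.518649, Gamma_ppq = -0.133458, Gamma_pqq = -0.150371, Gamma_qpp = 1.651051, Gamma_qpq = -2.117678, Gamma_qqq = 0.091703; k1 = (0.126315, -0.149087, 0.006591, -0.108141)
  k2: at (p, q) = (-0.202810, 0.447220), (dp/dtau, dq/dtau) = (0.127139, -0.162604); Gamma_ppp = -0.605409, Gamma_ppq = -0.142324, Gamma_pqq = -0.157787, Gamma_qpp = 1.864346, Gamma_qpq = -2.143653, Gamma_qqq = 0.110007; k2 = (0.127139, -0.162604, 0.008073, -0.121677)
  k3: at (p, q) = (-0.202707, 0.445531), (dp/dtau, dq/dtau) = (0.127324, -0.164296); Gamma_ppp = -0.609732, Gamma_ppq = -0.144012, Gamma_pqq = -0.157821, Gamma_qpp = 1.871737, Gamma_qpq = -2.142105, Gamma_qqq = 0.110744; k3 = (0.127324, -0.164296, 0.008120, -0.122953)
  k4: at (p, q) = (-0.186768, 0.424782), (dp/dtau, dq/dtau) = (0.128345, -0.179825); Gamma_ppp = -0.713430, Gamma_ppq = -0.160286, Gamma_pqq = -0.165904, Gamma_qpp = 2.136284, Gamma_qpq = -2.156731, Gamma_qqq = 0.132950; k4 = (0.128345, -0.179825, 0.009718, -0.139042)
  Y <- Y + (h/6)(k1 + 2k2 + 2k3 + k4): p = -0.1868, q = 0.4249, dp/dtau = 0.1283, dq/dtau = -0.1798


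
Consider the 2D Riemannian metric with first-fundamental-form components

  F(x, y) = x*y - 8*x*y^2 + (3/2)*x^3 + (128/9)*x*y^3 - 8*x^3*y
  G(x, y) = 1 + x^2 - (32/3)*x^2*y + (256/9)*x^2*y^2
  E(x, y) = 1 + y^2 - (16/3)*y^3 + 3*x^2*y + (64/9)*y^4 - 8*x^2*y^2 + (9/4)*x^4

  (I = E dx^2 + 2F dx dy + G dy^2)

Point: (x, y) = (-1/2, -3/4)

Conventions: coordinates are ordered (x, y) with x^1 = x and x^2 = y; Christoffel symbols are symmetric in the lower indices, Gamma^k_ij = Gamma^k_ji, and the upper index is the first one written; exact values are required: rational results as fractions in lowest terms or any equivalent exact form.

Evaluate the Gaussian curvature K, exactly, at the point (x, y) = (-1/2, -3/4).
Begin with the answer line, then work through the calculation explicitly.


Answer: K = -118784/474721

E = 289/64, F = 75/16, G = 29/4, EG - F^2 = 689/64 at the point
E_x = 45/8, E_y = -75/4, F_x = -45/8, F_y = -35/2, G_x = -25, G_y = -40/3
E_yy = 70, F_xy = 31, G_xx = 50
Evaluate Brioschi's two determinant matrices M1, M2 and divide by (EG - F^2)^2.
M1 = [[-E_yy/2 + F_xy - G_xx/2, E_x/2, F_x - E_y/2], [F_y - G_x/2, E, F], [G_y/2, F, G]] = [[-29, 45/16, 15/4], [-5, 289/64, 75/16], [-20/3, 75/16, 29/4]]; det M1 = -17481/64
M2 = [[0, E_y/2, G_x/2], [E_y/2, E, F], [G_x/2, F, G]] = [[0, -75/8, -25/2], [-75/8, 289/64, 75/16], [-25/2, 75/16, 29/4]]; det M2 = -15625/64
det M1 - det M2 = -29; K = -29 / (689/64)^2 = -118784/474721


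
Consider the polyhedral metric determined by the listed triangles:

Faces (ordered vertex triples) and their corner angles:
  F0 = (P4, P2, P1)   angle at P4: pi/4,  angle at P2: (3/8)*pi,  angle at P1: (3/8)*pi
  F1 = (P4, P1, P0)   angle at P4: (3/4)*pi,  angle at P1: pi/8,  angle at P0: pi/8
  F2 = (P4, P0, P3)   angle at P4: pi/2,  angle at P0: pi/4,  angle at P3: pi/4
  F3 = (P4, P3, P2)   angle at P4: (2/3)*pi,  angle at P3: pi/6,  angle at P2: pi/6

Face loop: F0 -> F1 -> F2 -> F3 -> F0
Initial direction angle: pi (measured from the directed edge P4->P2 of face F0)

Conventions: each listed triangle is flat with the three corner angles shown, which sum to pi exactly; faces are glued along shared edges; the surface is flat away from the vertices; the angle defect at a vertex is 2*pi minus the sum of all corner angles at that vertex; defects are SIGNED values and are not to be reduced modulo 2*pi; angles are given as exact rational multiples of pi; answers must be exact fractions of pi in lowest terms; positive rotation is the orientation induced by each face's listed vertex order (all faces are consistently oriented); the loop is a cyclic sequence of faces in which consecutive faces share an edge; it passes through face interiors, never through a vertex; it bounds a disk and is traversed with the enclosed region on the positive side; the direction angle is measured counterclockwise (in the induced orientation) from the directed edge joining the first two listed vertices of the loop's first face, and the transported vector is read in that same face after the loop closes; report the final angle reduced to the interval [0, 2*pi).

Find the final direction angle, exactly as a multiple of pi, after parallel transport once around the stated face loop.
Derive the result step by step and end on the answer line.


enclosed vertex P4: corner angles sum to (13/6)*pi, defect = 2*pi - (13/6)*pi = -pi/6
the final direction is the initial angle plus the enclosed defects, taken mod 2*pi in the induced orientation
final angle = pi - pi/6 = (5/6)*pi (mod 2*pi)

Answer: final direction angle = (5/6)*pi


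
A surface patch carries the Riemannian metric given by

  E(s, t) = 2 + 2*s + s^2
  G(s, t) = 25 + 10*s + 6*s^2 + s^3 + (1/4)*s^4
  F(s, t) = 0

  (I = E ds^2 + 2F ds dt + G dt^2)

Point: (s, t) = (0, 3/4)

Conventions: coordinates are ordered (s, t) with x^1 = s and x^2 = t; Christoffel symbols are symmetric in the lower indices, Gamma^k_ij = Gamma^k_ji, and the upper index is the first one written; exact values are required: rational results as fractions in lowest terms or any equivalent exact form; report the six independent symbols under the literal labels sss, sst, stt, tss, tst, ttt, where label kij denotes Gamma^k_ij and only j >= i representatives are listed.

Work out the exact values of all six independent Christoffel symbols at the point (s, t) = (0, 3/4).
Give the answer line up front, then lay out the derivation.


Answer: Gamma_sss = 1/2, Gamma_sst = 0, Gamma_stt = -5/2, Gamma_tss = 0, Gamma_tst = 1/5, Gamma_ttt = 0

E = 2, F = 0, G = 25 at the point
E_s = 2, E_t = 0, F_s = 0, F_t = 0, G_s = 10, G_t = 0
EG - F^2 = 50;  g^inv = (1/50) * [[25, 0], [0, 2]]
first-kind symbols [ij,l] = (1/2)(d_i g_jl + d_j g_il - d_l g_ij): [ss,s] = E_s/2 = 1, [ss,t] = F_s - E_t/2 = 0, [st,s] = E_t/2 = 0, [st,t] = G_s/2 = 5, [tt,s] = F_t - G_s/2 = -5, [tt,t] = G_t/2 = 0
Gamma^s_ij = (G*[ij,s] - F*[ij,t])/(EG - F^2), Gamma^t_ij = (E*[ij,t] - F*[ij,s])/(EG - F^2)


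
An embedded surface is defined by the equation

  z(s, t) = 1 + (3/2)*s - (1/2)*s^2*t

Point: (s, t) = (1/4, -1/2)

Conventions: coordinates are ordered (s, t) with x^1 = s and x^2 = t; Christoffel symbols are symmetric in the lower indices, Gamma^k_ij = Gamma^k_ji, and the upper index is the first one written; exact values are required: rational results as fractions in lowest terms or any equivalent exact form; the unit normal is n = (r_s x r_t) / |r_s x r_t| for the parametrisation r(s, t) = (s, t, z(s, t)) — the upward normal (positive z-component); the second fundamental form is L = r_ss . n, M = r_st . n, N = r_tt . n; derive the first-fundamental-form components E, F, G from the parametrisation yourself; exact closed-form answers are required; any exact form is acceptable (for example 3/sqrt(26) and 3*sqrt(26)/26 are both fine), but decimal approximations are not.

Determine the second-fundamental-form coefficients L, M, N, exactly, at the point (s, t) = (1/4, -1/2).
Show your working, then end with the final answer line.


z_s = 13/8, z_t = -1/32, z_ss = 1/2, z_st = -1/4, z_tt = 0
E = 233/64, F = -13/256, G = 1025/1024; answer radicand W^2 = 3729/1024
unnormalised second-form numerators: l = 1/2, m = -1/4, n = 0; L = l/sqrt(3729/1024), and similarly M = m/sqrt(W^2), N = n/sqrt(W^2)

Answer: L = 16*sqrt(3729)/3729, M = -8*sqrt(3729)/3729, N = 0


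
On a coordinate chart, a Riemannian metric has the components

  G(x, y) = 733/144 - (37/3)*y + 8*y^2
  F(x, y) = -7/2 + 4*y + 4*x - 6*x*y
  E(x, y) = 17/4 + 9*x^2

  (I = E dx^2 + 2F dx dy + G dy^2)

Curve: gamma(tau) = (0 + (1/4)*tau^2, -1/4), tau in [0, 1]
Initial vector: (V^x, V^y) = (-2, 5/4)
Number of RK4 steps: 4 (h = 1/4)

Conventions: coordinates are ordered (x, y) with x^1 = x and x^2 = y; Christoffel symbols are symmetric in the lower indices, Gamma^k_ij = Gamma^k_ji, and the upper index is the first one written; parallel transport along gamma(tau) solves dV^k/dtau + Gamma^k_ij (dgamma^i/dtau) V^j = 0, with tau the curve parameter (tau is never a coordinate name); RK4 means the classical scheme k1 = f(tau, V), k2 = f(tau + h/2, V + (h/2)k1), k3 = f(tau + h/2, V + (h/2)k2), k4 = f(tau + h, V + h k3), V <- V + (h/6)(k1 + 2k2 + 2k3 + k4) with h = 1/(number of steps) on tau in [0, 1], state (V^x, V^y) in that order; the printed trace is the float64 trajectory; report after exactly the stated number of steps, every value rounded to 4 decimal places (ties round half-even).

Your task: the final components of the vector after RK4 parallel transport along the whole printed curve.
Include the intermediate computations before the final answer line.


gamma'(tau) = ((1/2)*tau, 0); f(tau, V)^k = -Gamma^k_ij(gamma(tau)) gamma'^i(tau) V^j; h = 1/4; intermediate values shown to 6 dp
curve data and Christoffel symbols at the stage parameters:
  tau = 0.000000: gamma = (0.000000, -0.250000), gamma' = (0.000000, 0.000000); Gamma_xxx = 1.489811, Gamma_xxy = 0.000000, Gamma_xyy = -0.123733, Gamma_yxx = 1.407044, Gamma_yxy = 0.000000, Gamma_yyy = -1.005748
  tau = 0.125000: gamma = (0.003906, -0.250000), gamma' = (0.062500, 0.000000); Gamma_xxx = 1.483719, Gamma_xxy = 0.000000, Gamma_xyy = -0.123960, Gamma_yxx = 1.400208, Gamma_yxy = 0.000000, Gamma_yyy = -1.005559
  tau = 0.250000: gamma = (0.015625, -0.250000), gamma' = (0.125000, 0.000000); Gamma_xxx = 1.465521, Gamma_xxy = 0.000000, Gamma_xyy = -0.124548, Gamma_yxx = 1.379921, Gamma_yxy = 0.000000, Gamma_yyy = -1.004937
  tau = 0.375000: gamma = (0.035156, -0.250000), gamma' = (0.187500, 0.000000); Gamma_xxx = 1.435512, Gamma_xxy = 0.000000, Gamma_xyy = -0.125246, Gamma_yxx = 1.346871, Gamma_yxy = 0.000000, Gamma_yyy = -1.003740
  tau = 0.500000: gamma = (0.062500, -0.250000), gamma' = (0.250000, 0.000000); Gamma_xxx = 1.394348, Gamma_xxy = 0.000000, Gamma_xyy = -0.125714, Gamma_yxx = 1.302256, Gamma_yxy = 0.000000, Gamma_yyy = -1.001793
  tau = 0.625000: gamma = (0.097656, -0.250000), gamma' = (0.312500, 0.000000); Gamma_xxx = 1.343170, Gamma_xxy = 0.000000, Gamma_xyy = -0.125617, Gamma_yxx = 1.247789, Gamma_yxy = 0.000000, Gamma_yyy = -0.998946
  tau = 0.750000: gamma = (0.140625, -0.250000), gamma' = (0.375000, 0.000000); Gamma_xxx = 1.283627, Gamma_xxy = 0.000000, Gamma_xyy = -0.124698, Gamma_yxx = 1.185610, Gamma_yxy = 0.000000, Gamma_yyy = -0.995129
  tau = 0.875000: gamma = (0.191406, -0.250000), gamma' = (0.437500, 0.000000); Gamma_xxx = 1.217768, Gamma_xxy = 0.000000, Gamma_xyy = -0.122824, Gamma_yxx = 1.118101, Gamma_yxy = 0.000000, Gamma_yyy = -0.990369
  tau = 1.000000: gamma = (0.250000, -0.250000), gamma' = (0.500000, 0.000000); Gamma_xxx = 1.147829, Gamma_xxy = 0.000000, Gamma_xyy = -0.119990, Gamma_yxx = 1.047657, Gamma_yxy = 0.000000, Gamma_yyy = -0.984784
step 0: V^x = -2.0000, V^y = 1.2500
step 1: k1 = (0.000000, 0.000000), k2 = (0.185465, 0.175026), k3 = (0.183315, 0.172997), k4 = (0.357985, 0.337075); V <- V + (h/6)(k1 + 2k2 + 2k3 + k4): V^x = -1.9544, V^y = 1.2930
step 2: k1 = (0.358018, 0.337107), k2 = (0.513985, 0.482247), k3 = (0.508738, 0.477324), k4 = (0.636927, 0.594860); V <- V + (h/6)(k1 + 2k2 + 2k3 + k4): V^x = -1.8277, V^y = 1.4118
step 3: k1 = (0.637102, 0.595023), k2 = (0.733720, 0.681617), k3 = (0.728650, 0.676908), k4 = (0.792081, 0.731598); V <- V + (h/6)(k1 + 2k2 + 2k3 + k4): V^x = -1.6463, V^y = 1.5803
step 4: k1 = (0.792442, 0.731931), k2 = (0.824308, 0.756843), k3 = (0.822186, 0.754894), k4 = (0.826844, 0.754684); V <- V + (h/6)(k1 + 2k2 + 2k3 + k4): V^x = -1.4416, V^y = 1.7682

Answer: V^x = -1.4416, V^y = 1.7682


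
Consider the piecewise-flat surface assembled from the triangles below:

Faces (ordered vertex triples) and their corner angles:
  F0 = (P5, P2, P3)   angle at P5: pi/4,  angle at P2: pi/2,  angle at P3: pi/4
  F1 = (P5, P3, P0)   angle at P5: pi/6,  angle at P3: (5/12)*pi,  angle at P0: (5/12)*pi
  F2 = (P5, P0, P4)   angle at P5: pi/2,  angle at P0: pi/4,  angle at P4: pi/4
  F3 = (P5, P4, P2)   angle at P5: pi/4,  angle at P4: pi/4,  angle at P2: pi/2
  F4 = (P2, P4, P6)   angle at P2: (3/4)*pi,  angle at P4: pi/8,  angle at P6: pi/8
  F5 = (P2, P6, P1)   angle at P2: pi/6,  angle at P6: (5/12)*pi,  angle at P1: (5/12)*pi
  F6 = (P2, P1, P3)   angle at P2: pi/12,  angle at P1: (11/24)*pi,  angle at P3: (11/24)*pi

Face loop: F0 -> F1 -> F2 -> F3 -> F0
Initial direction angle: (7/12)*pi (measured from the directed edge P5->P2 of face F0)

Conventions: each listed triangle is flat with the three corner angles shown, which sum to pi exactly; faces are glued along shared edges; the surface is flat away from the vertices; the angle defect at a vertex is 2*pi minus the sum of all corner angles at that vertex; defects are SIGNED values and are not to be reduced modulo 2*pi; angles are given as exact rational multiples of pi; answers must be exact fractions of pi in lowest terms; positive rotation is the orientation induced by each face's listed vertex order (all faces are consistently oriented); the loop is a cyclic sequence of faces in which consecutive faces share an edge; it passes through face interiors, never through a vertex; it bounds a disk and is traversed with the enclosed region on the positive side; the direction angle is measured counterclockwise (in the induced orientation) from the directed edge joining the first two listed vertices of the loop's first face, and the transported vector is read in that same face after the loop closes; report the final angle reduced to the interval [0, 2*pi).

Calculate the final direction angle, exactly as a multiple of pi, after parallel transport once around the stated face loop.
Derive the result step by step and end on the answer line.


enclosed vertex P5: corner angles sum to (7/6)*pi, defect = 2*pi - (7/6)*pi = (5/6)*pi
the final direction is the initial angle plus the enclosed defects, taken mod 2*pi in the induced orientation
final angle = (7/12)*pi + (5/6)*pi = (17/12)*pi (mod 2*pi)

Answer: final direction angle = (17/12)*pi


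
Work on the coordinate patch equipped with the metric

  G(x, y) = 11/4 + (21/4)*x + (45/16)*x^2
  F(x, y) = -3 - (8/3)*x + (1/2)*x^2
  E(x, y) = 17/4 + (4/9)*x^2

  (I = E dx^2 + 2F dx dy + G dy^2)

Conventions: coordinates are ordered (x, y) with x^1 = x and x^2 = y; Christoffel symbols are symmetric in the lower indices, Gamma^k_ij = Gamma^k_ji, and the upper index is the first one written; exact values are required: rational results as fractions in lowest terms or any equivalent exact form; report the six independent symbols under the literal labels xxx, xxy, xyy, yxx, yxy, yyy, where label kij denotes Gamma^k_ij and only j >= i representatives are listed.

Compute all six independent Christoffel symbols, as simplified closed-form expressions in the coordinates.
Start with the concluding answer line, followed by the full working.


Answer: Gamma_xxx = (432*x^3 + 3648*x^2 - 1664*x - 4608)/(576*x^4 + 2880*x^3 + 5221*x^2 + 3636*x + 1548), Gamma_xxy = (-810*x^3 + 3564*x^2 + 8892*x + 4536)/(576*x^4 + 2880*x^3 + 5221*x^2 + 3636*x + 1548), Gamma_xyy = (-18225*x^3 - 51030*x^2 - 49572*x - 16632)/(2304*x^4 + 11520*x^3 + 20884*x^2 + 14544*x + 6192), Gamma_yxx = (128*x^3 + 3216*x - 6528)/(576*x^4 + 2880*x^3 + 5221*x^2 + 3636*x + 1548), Gamma_yxy = (720*x^3 + 672*x^2 + 6885*x + 6426)/(576*x^4 + 2880*x^3 + 5221*x^2 + 3636*x + 1548), Gamma_yyy = (810*x^3 - 3564*x^2 - 8892*x - 4536)/(576*x^4 + 2880*x^3 + 5221*x^2 + 3636*x + 1548)

E = 17/4 + (4/9)*x^2; F = -3 - (8/3)*x + (1/2)*x^2; G = 11/4 + (21/4)*x + (45/16)*x^2
Gamma^k_ij = (1/2) g^{kl} (d_i g_jl + d_j g_il - d_l g_ij), with g^inv = (1/(EG-F^2)) [[G, -F], [-F, E]]
first partials: E_x = (8/9)*x, E_y = 0, F_x = -8/3 + x, F_y = 0, G_x = 21/4 + (45/8)*x, G_y = 0
D = EG - F^2 = 43/16 + (101/16)*x + (5221/576)*x^2 + 5*x^3 + x^4
expanded: Gamma^x_xx = (G E_x - 2F F_x + F E_y)/(2D), Gamma^x_xy = (G E_y - F G_x)/(2D), Gamma^x_yy = (2G F_y - G G_x - F G_y)/(2D), Gamma^y_xx = (2E F_x - E E_y - F E_x)/(2D), Gamma^y_xy = (E G_x - F E_y)/(2D), Gamma^y_yy = (E G_y - 2F F_y + F G_x)/(2D); substitute and cancel common factors


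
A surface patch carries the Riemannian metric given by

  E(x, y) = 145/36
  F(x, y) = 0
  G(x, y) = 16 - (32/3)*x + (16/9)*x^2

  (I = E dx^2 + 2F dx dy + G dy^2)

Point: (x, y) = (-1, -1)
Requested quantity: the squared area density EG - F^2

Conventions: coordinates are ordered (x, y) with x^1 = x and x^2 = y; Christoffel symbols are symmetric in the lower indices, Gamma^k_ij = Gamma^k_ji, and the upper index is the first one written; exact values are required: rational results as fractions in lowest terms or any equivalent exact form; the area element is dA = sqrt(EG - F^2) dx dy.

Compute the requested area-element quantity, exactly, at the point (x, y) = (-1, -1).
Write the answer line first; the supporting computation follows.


Answer: EG - F^2 = 9280/81

E = 145/36, F = 0, G = 256/9; EG - F^2 = 9280/81


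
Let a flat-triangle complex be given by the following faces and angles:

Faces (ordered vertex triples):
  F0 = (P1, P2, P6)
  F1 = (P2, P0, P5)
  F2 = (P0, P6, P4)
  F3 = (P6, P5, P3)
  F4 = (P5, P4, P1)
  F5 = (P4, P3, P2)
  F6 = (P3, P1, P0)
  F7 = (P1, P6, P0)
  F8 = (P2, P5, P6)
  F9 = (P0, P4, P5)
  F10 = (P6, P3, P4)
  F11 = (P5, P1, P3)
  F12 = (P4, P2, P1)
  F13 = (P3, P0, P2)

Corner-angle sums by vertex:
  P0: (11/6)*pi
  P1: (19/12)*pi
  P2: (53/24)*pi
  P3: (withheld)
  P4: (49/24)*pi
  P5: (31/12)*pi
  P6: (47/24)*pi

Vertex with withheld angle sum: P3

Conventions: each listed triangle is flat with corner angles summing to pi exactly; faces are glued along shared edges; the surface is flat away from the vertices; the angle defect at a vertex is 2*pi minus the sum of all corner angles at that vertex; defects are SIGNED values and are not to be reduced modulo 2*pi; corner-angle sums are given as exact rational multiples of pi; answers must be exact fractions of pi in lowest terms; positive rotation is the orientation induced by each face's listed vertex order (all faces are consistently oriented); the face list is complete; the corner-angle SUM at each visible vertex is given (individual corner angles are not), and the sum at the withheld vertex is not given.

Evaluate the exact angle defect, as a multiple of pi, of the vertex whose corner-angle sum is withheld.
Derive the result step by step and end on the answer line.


V = 7, E = 21, F = 14; chi = V - E + F = 0
Gauss-Bonnet: total defect = 2*pi*chi = 0; visible defects sum to (-5/24)*pi

Answer: defect(P3) = (5/24)*pi
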